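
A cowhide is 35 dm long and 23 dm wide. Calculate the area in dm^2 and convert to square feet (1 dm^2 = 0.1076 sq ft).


Area = 35 x 23 = 805 dm^2
Conversion: 805 x 0.1076 = 86.62 sq ft


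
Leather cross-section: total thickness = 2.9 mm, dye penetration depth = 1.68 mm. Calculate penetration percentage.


Penetration% = 1.68 / 2.9 x 100
Penetration = 57.9%


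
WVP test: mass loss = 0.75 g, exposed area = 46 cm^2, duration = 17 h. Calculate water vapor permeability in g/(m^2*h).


9.59 g/(m^2*h)

WVP = mass_loss / (area x time) x 10000
WVP = 0.75 / (46 x 17) x 10000
WVP = 0.75 / 782 x 10000 = 9.59 g/(m^2*h)


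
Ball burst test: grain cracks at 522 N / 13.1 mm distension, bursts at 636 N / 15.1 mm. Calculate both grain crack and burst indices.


Crack index = 39.8 N/mm
Burst index = 42.1 N/mm


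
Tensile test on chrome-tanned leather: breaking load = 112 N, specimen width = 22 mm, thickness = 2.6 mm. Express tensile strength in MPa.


1.96 MPa


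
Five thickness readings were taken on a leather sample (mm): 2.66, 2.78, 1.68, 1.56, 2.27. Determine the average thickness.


2.19 mm

Sum = 2.66 + 2.78 + 1.68 + 1.56 + 2.27 = 10.95
Average = 10.95 / 5 = 2.19 mm


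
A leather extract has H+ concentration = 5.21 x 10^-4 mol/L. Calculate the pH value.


pH = 3.28


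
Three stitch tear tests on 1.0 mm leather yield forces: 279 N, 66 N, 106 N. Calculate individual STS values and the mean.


STS1 = 279 / 1.0 = 279.0 N/mm
STS2 = 66 / 1.0 = 66.0 N/mm
STS3 = 106 / 1.0 = 106.0 N/mm
Mean = (279.0 + 66.0 + 106.0) / 3 = 150.3 N/mm


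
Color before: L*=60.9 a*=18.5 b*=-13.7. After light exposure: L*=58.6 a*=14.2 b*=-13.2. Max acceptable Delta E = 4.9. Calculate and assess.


Delta E = 4.90
Passes: Yes


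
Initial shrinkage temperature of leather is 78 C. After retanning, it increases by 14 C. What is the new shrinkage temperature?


New Ts = 78 + 14 = 92 C


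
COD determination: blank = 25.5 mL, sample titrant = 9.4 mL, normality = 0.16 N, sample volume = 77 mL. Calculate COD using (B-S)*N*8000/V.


COD = (25.5 - 9.4) x 0.16 x 8000 / 77
COD = 16.1 x 0.16 x 8000 / 77
COD = 267.6 mg/L


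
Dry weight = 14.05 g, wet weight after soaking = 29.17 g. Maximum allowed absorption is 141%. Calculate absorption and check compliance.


WA = (29.17 - 14.05) / 14.05 x 100 = 107.6%
Maximum allowed: 141%
Compliant: Yes


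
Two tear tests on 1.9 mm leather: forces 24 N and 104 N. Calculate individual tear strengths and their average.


Tear 1 = 12.6 N/mm
Tear 2 = 54.7 N/mm
Average = 33.7 N/mm

Tear 1 = 24 / 1.9 = 12.6 N/mm
Tear 2 = 104 / 1.9 = 54.7 N/mm
Average = (12.6 + 54.7) / 2 = 33.7 N/mm


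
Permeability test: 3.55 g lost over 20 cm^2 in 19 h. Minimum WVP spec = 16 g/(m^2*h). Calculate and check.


WVP = 93.42 g/(m^2*h)
Meets specification: Yes

WVP = 3.55 / (20 x 19) x 10000 = 93.42 g/(m^2*h)
Minimum: 16 g/(m^2*h)
Meets spec: Yes


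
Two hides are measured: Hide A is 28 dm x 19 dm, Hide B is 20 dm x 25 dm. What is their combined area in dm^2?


Hide A area = 28 x 19 = 532 dm^2
Hide B area = 20 x 25 = 500 dm^2
Total = 532 + 500 = 1032 dm^2


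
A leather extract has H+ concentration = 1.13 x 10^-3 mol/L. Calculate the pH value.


pH = -log10[H+]
pH = -log10(1.13 x 10^-3) = 2.95


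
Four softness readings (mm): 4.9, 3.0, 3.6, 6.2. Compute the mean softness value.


Sum = 4.9 + 3.0 + 3.6 + 6.2
Mean = 17.7 / 4 = 4.43 mm


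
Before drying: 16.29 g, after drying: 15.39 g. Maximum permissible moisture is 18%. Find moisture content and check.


Moisture content = 5.5%
Acceptable: Yes


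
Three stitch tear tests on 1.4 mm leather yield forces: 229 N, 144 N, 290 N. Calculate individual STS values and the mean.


STS1 = 229 / 1.4 = 163.6 N/mm
STS2 = 144 / 1.4 = 102.9 N/mm
STS3 = 290 / 1.4 = 207.1 N/mm
Mean = (163.6 + 102.9 + 207.1) / 3 = 157.9 N/mm


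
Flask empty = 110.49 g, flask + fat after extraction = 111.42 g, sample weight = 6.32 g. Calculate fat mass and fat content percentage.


Fat mass = 111.42 - 110.49 = 0.93 g
Fat% = 0.93 / 6.32 x 100 = 14.7%


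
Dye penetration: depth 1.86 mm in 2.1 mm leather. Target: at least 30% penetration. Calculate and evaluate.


Penetration = 88.6%
Meets target: Yes

Penetration = 1.86 / 2.1 x 100 = 88.6%
Target: 30%
Meets target: Yes


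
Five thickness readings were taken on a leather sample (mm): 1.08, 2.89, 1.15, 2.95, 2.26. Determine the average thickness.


2.07 mm


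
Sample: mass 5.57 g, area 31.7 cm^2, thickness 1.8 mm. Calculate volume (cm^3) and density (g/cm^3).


Volume = 5.706 cm^3
Density = 0.976 g/cm^3

Thickness in cm = 1.8 / 10 = 0.18 cm
Volume = 31.7 x 0.18 = 5.706 cm^3
Density = 5.57 / 5.706 = 0.976 g/cm^3


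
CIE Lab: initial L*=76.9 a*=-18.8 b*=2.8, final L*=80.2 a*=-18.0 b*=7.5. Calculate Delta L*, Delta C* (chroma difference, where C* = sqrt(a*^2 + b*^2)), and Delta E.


Delta L* = 80.2 - 76.9 = 3.3
C1* = sqrt((-18.8)^2 + (2.8)^2) = 19.007
C2* = sqrt((-18.0)^2 + (7.5)^2) = 19.500
Delta C* = 19.500 - 19.007 = 0.49
Delta E = sqrt((3.3)^2 + (0.8)^2 + (4.7)^2) = 5.80


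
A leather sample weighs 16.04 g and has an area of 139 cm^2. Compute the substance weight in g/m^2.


1154.0 g/m^2

Substance weight = mass / area x 10000
SW = 16.04 / 139 x 10000
SW = 1154.0 g/m^2


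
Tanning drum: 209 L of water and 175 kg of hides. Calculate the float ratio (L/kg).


1.2

Float ratio = water / hide weight
Ratio = 209 / 175 = 1.2


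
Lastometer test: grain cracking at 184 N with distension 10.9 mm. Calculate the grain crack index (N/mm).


16.9 N/mm


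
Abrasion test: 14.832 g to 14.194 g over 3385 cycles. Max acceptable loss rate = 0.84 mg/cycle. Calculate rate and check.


Rate = 0.188 mg/cycle
Passes: Yes


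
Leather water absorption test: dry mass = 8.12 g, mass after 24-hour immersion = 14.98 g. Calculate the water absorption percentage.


84.5%


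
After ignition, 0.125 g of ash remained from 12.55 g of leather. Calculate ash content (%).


Ash% = 0.125 / 12.55 x 100
Ash% = 1.00%


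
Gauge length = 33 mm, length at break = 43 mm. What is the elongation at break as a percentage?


30.3%


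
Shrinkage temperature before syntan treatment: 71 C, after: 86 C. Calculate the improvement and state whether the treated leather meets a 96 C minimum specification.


Improvement = 86 - 71 = 15 C
Spec check: 86 C >= 96 C? No


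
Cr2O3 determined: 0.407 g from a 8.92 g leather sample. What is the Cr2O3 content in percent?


4.56%


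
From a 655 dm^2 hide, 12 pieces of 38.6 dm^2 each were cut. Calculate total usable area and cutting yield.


Usable area = 463.2 dm^2
Yield = 70.7%

Total usable = 12 x 38.6 = 463.2 dm^2
Yield = 463.2 / 655 x 100 = 70.7%


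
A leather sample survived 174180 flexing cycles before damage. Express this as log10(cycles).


log10(174180) = 5.24


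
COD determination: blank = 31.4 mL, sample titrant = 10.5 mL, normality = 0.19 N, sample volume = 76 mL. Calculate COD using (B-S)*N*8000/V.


418.0 mg/L


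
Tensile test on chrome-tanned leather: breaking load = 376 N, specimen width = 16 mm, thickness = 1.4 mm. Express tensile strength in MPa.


Cross-section = 16 x 1.4 = 22.4 mm^2
TS = 376 / 22.4 = 16.79 MPa
(1 N/mm^2 = 1 MPa)


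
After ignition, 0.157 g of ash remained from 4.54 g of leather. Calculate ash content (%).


Ash% = 0.157 / 4.54 x 100
Ash% = 3.46%


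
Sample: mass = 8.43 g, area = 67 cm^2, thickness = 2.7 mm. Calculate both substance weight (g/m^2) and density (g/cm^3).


SW = 8.43 / 67 x 10000 = 1258.2 g/m^2
Volume = 67 x 2.7 / 10 = 18.09 cm^3
Density = 8.43 / 18.09 = 0.466 g/cm^3


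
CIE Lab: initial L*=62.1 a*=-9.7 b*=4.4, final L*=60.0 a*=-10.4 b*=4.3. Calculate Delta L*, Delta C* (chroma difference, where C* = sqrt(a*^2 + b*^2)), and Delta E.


Delta L* = -2.1
Delta C* = 0.60
Delta E = 2.22

Delta L* = 60.0 - 62.1 = -2.1
C1* = sqrt((-9.7)^2 + (4.4)^2) = 10.651
C2* = sqrt((-10.4)^2 + (4.3)^2) = 11.254
Delta C* = 11.254 - 10.651 = 0.60
Delta E = sqrt((-2.1)^2 + (-0.7)^2 + (-0.1)^2) = 2.22


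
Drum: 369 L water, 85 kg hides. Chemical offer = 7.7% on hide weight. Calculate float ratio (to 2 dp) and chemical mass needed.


Float ratio = 4.34
Chemical needed = 6.545 kg


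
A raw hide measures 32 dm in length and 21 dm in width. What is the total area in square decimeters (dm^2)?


672 dm^2

Area = length x width
Area = 32 x 21 = 672 dm^2


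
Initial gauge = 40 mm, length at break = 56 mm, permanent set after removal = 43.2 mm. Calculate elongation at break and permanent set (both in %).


Elongation at break = 40.0%
Permanent set = 8.0%


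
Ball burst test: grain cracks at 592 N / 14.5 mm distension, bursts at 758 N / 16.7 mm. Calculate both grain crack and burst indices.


Crack index = 592 / 14.5 = 40.8 N/mm
Burst index = 758 / 16.7 = 45.4 N/mm


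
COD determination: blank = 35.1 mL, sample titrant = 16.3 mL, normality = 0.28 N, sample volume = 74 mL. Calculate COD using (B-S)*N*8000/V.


569.1 mg/L


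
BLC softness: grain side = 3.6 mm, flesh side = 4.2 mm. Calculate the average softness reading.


3.90 mm

Average = (3.6 + 4.2) / 2
Average = 3.90 mm


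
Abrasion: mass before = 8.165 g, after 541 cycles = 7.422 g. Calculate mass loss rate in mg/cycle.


1.373 mg/cycle


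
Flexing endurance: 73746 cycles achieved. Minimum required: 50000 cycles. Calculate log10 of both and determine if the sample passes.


log10(73746) = 4.87
log10(50000) = 4.70
Passes: Yes


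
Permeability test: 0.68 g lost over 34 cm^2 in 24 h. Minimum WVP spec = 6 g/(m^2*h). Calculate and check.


WVP = 0.68 / (34 x 24) x 10000 = 8.33 g/(m^2*h)
Minimum: 6 g/(m^2*h)
Meets spec: Yes


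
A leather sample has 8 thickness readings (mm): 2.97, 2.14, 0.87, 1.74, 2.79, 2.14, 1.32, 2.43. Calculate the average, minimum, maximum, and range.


Sum = 16.40
Average = 16.40 / 8 = 2.05 mm
Minimum = 0.87 mm
Maximum = 2.97 mm
Range = 2.97 - 0.87 = 2.10 mm


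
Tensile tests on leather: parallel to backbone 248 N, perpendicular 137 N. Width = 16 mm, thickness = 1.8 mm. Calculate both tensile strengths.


Area = 16 x 1.8 = 28.8 mm^2
TS (parallel) = 248 / 28.8 = 8.61 N/mm^2
TS (perpendicular) = 137 / 28.8 = 4.76 N/mm^2


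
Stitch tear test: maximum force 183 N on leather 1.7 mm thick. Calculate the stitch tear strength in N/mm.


107.6 N/mm

Stitch tear strength = force / thickness
STS = 183 / 1.7 = 107.6 N/mm


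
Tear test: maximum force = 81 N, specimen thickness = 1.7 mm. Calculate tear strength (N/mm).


Tear strength = force / thickness
Tear = 81 / 1.7 = 47.6 N/mm


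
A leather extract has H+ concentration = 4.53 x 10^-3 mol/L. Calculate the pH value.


pH = 2.34

pH = -log10[H+]
pH = -log10(4.53 x 10^-3) = 2.34


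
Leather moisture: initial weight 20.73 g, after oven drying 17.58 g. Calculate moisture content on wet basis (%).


Moisture = 20.73 - 17.58 = 3.15 g
MC = 3.15 / 20.73 x 100 = 15.2%


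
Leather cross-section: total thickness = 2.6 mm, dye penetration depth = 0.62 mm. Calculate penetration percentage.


23.8%

Penetration% = 0.62 / 2.6 x 100
Penetration = 23.8%


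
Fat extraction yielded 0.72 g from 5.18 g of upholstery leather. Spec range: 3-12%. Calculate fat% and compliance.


Fat content = 13.9%
Compliant: No


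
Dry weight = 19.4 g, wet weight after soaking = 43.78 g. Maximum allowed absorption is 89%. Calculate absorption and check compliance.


WA = (43.78 - 19.4) / 19.4 x 100 = 125.7%
Maximum allowed: 89%
Compliant: No


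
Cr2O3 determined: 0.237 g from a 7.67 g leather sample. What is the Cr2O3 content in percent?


Cr2O3% = 0.237 / 7.67 x 100
Cr2O3% = 3.09%


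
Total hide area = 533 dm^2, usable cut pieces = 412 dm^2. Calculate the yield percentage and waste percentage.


Yield = 77.3%
Waste = 22.7%

Yield = 412 / 533 x 100 = 77.3%
Waste = 533 - 412 = 121 dm^2
Waste% = 100 - 77.3 = 22.7%


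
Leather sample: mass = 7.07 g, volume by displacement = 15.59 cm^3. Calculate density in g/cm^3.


0.453 g/cm^3

Density = mass / volume
Density = 7.07 / 15.59 = 0.453 g/cm^3


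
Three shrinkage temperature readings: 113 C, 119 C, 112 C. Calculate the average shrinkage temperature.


114.7 C

Average = (113 + 119 + 112) / 3
Average = 344 / 3 = 114.7 C


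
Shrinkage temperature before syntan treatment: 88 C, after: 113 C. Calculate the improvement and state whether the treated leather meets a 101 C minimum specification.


Improvement = 113 - 88 = 25 C
Spec check: 113 C >= 101 C? Yes


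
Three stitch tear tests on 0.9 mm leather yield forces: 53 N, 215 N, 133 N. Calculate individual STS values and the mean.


STS1 = 58.9 N/mm
STS2 = 238.9 N/mm
STS3 = 147.8 N/mm
Mean = 148.5 N/mm

STS1 = 53 / 0.9 = 58.9 N/mm
STS2 = 215 / 0.9 = 238.9 N/mm
STS3 = 133 / 0.9 = 147.8 N/mm
Mean = (58.9 + 238.9 + 147.8) / 3 = 148.5 N/mm


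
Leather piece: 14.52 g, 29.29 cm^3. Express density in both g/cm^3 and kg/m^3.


Density = 14.52 / 29.29 = 0.496 g/cm^3
Convert: 0.496 x 1000 = 496 kg/m^3


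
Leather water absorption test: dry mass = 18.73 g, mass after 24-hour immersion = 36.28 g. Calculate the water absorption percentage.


93.7%

Water absorbed = 36.28 - 18.73 = 17.55 g
WA% = 17.55 / 18.73 x 100 = 93.7%


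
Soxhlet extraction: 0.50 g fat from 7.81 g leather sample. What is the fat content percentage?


6.4%

Fat content = 0.50 / 7.81 x 100
Fat = 6.4%


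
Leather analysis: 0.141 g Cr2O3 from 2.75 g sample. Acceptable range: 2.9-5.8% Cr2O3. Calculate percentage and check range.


Cr2O3 = 5.13%
Within range: Yes

Cr2O3% = 0.141 / 2.75 x 100 = 5.13%
Acceptable range: 2.9 to 5.8%
Within range: Yes


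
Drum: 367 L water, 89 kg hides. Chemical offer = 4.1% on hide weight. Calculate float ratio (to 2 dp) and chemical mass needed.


Float ratio = 4.12
Chemical needed = 3.649 kg


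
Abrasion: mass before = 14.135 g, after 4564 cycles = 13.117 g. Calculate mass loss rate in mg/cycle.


0.223 mg/cycle

Mass loss = 14.135 - 13.117 = 1.018 g
Rate = 1.018 / 4564 x 1000 = 0.223 mg/cycle


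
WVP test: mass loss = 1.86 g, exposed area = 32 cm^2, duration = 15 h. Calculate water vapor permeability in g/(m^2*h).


38.75 g/(m^2*h)

WVP = mass_loss / (area x time) x 10000
WVP = 1.86 / (32 x 15) x 10000
WVP = 1.86 / 480 x 10000 = 38.75 g/(m^2*h)


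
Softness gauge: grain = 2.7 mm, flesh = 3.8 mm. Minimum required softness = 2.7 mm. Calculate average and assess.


Average = (2.7 + 3.8) / 2 = 3.25 mm
Minimum = 2.7 mm
Meets requirement: Yes


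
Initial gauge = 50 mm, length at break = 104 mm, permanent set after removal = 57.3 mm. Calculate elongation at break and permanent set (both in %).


Elongation at break = 108.0%
Permanent set = 14.6%

Elongation at break = (104 - 50) / 50 x 100 = 108.0%
Permanent set = (57.3 - 50) / 50 x 100 = 14.6%


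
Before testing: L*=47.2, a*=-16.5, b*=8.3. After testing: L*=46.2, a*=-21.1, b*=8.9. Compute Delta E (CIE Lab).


dL = 46.2 - 47.2 = -1.0
da = -21.1 - (-16.5) = -4.6
db = 8.9 - 8.3 = 0.6
dE = sqrt((-1.0)^2 + (-4.6)^2 + (0.6)^2) = 4.75


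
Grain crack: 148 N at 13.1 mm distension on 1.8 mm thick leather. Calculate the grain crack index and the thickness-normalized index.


Crack index = 148 / 13.1 = 11.3 N/mm
Normalized = 11.3 / 1.8 = 6.3 N/mm per mm


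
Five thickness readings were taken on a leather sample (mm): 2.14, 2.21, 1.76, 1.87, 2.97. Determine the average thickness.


2.19 mm

Sum = 2.14 + 2.21 + 1.76 + 1.87 + 2.97 = 10.95
Average = 10.95 / 5 = 2.19 mm


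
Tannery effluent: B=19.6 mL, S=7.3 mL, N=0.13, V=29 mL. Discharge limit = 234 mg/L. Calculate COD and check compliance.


COD = 441.1 mg/L
Compliant: No

COD = (19.6 - 7.3) x 0.13 x 8000 / 29 = 441.1 mg/L
Limit: 234 mg/L
Compliant: No


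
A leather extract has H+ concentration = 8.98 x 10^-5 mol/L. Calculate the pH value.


pH = -log10[H+]
pH = -log10(8.98 x 10^-5) = 4.05


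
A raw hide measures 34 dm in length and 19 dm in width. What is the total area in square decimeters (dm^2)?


Area = length x width
Area = 34 x 19 = 646 dm^2


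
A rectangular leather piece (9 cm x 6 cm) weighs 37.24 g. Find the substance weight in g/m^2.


6896.3 g/m^2

Area = 9 x 6 = 54 cm^2
SW = 37.24 / 54 x 10000 = 6896.3 g/m^2


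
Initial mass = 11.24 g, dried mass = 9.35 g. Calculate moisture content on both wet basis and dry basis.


Moisture lost = 11.24 - 9.35 = 1.89 g
Wet basis MC = 1.89 / 11.24 x 100 = 16.8%
Dry basis MC = 1.89 / 9.35 x 100 = 20.2%


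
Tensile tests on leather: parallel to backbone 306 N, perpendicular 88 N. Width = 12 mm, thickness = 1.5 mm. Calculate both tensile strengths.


Parallel = 17.00 N/mm^2
Perpendicular = 4.89 N/mm^2

Area = 12 x 1.5 = 18.0 mm^2
TS (parallel) = 306 / 18.0 = 17.00 N/mm^2
TS (perpendicular) = 88 / 18.0 = 4.89 N/mm^2


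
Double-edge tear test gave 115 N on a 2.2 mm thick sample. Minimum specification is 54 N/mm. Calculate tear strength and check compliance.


Tear strength = 115 / 2.2 = 52.3 N/mm
Required minimum = 54 N/mm
Compliant: No


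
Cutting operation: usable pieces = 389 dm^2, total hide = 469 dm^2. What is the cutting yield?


Yield = usable / total x 100
Yield = 389 / 469 x 100 = 82.9%


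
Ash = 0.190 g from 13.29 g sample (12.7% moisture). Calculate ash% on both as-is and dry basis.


As-is ash% = 0.190 / 13.29 x 100 = 1.43%
Dry mass = 13.29 x (100 - 12.7) / 100 = 11.60217 g
Dry-basis ash% = 0.190 / 11.60217 x 100 = 1.64%


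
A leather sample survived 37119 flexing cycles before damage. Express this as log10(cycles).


log10(37119) = 4.57


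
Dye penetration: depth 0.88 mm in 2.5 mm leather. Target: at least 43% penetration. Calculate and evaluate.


Penetration = 0.88 / 2.5 x 100 = 35.2%
Target: 43%
Meets target: No


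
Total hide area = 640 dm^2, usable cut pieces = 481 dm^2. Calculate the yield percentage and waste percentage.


Yield = 75.2%
Waste = 24.8%


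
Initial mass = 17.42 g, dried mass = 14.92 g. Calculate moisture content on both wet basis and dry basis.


Wet basis = 14.4%
Dry basis = 16.8%

Moisture lost = 17.42 - 14.92 = 2.50 g
Wet basis MC = 2.50 / 17.42 x 100 = 14.4%
Dry basis MC = 2.50 / 14.92 x 100 = 16.8%


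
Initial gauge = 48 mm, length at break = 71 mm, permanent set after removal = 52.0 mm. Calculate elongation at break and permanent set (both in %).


Elongation at break = (71 - 48) / 48 x 100 = 47.9%
Permanent set = (52.0 - 48) / 48 x 100 = 8.3%


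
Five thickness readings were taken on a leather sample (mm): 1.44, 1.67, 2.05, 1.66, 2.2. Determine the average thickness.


Sum = 1.44 + 1.67 + 2.05 + 1.66 + 2.2 = 9.02
Average = 9.02 / 5 = 1.80 mm


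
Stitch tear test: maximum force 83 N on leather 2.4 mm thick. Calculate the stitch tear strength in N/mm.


34.6 N/mm

Stitch tear strength = force / thickness
STS = 83 / 2.4 = 34.6 N/mm


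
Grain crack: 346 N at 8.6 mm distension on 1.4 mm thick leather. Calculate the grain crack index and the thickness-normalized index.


Crack index = 40.2 N/mm
Normalized index = 28.7 N/mm per mm

Crack index = 346 / 8.6 = 40.2 N/mm
Normalized = 40.2 / 1.4 = 28.7 N/mm per mm


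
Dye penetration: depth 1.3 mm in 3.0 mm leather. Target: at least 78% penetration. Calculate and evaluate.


Penetration = 43.3%
Meets target: No


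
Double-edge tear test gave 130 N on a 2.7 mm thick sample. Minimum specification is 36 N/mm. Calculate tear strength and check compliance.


Tear strength = 48.1 N/mm
Compliant: Yes

Tear strength = 130 / 2.7 = 48.1 N/mm
Required minimum = 36 N/mm
Compliant: Yes


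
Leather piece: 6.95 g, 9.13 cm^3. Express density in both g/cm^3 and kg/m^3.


Density = 6.95 / 9.13 = 0.761 g/cm^3
Convert: 0.761 x 1000 = 761 kg/m^3


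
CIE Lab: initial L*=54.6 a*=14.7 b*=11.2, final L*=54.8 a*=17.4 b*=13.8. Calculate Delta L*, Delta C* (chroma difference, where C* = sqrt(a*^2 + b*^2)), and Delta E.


Delta L* = 54.8 - 54.6 = 0.2
C1* = sqrt((14.7)^2 + (11.2)^2) = 18.481
C2* = sqrt((17.4)^2 + (13.8)^2) = 22.208
Delta C* = 22.208 - 18.481 = 3.73
Delta E = sqrt((0.2)^2 + (2.7)^2 + (2.6)^2) = 3.75


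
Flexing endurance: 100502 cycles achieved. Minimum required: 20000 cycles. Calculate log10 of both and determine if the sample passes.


log10(100502) = 5.00
log10(20000) = 4.30
Passes: Yes


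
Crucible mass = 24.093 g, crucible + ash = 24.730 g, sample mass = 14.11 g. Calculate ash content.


Ash mass = 0.637 g
Ash content = 4.51%

Ash mass = 24.730 - 24.093 = 0.637 g
Ash% = 0.637 / 14.11 x 100 = 4.51%


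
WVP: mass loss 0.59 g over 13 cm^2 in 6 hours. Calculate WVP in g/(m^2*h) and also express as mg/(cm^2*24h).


WVP = 75.64 g/(m^2*h)
Daily rate = 181.54 mg/(cm^2*24h)


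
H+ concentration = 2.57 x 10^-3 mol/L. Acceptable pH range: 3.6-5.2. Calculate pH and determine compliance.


pH = -log10(2.57 x 10^-3) = 2.59
Range: 3.6 to 5.2
Compliant: No


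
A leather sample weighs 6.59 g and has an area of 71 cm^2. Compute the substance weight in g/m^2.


Substance weight = mass / area x 10000
SW = 6.59 / 71 x 10000
SW = 928.2 g/m^2


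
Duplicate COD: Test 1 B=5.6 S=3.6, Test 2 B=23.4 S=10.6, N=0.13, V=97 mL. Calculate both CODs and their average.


COD1 = 21.4 mg/L
COD2 = 137.2 mg/L
Average = 79.3 mg/L

COD1 = (5.6 - 3.6) x 0.13 x 8000 / 97 = 21.4 mg/L
COD2 = (23.4 - 10.6) x 0.13 x 8000 / 97 = 137.2 mg/L
Average = (21.4 + 137.2) / 2 = 79.3 mg/L


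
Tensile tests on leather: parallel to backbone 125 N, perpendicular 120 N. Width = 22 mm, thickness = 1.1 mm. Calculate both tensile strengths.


Parallel = 5.17 N/mm^2
Perpendicular = 4.96 N/mm^2


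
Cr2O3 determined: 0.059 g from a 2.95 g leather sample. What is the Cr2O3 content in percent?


2.00%

Cr2O3% = 0.059 / 2.95 x 100
Cr2O3% = 2.00%


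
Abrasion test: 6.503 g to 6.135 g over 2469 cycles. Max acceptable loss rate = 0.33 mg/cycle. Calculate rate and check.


Loss = 6.503 - 6.135 = 0.368 g
Rate = 0.368 g / 2469 cycles x 1000 = 0.149 mg/cycle
Max = 0.33 mg/cycle
Passes: Yes


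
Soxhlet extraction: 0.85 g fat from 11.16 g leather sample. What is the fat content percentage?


7.6%


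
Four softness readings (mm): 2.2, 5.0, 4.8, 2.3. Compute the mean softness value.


Sum = 2.2 + 5.0 + 4.8 + 2.3
Mean = 14.3 / 4 = 3.58 mm


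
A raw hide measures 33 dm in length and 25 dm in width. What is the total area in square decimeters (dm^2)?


825 dm^2

Area = length x width
Area = 33 x 25 = 825 dm^2


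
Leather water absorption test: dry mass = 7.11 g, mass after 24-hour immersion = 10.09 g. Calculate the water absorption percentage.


Water absorbed = 10.09 - 7.11 = 2.98 g
WA% = 2.98 / 7.11 x 100 = 41.9%


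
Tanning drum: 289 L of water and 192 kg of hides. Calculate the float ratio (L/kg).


1.5

Float ratio = water / hide weight
Ratio = 289 / 192 = 1.5


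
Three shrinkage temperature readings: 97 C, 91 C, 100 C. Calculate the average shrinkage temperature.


Average = (97 + 91 + 100) / 3
Average = 288 / 3 = 96.0 C


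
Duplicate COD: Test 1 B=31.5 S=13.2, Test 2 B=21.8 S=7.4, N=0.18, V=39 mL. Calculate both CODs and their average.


COD1 = 675.7 mg/L
COD2 = 531.7 mg/L
Average = 603.7 mg/L


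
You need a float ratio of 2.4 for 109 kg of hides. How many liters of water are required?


261.6 L

Water = hide weight x target ratio
Water = 109 x 2.4 = 261.6 L


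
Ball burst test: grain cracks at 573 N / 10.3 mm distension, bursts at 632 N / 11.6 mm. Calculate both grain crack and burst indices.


Crack index = 55.6 N/mm
Burst index = 54.5 N/mm

Crack index = 573 / 10.3 = 55.6 N/mm
Burst index = 632 / 11.6 = 54.5 N/mm


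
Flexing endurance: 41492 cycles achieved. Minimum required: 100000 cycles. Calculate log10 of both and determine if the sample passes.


log10(41492) = 4.62
log10(100000) = 5.00
Passes: No


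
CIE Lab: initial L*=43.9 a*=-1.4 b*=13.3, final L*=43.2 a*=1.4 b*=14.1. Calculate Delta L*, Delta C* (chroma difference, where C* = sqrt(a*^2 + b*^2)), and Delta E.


Delta L* = -0.7
Delta C* = 0.80
Delta E = 2.99

Delta L* = 43.2 - 43.9 = -0.7
C1* = sqrt((-1.4)^2 + (13.3)^2) = 13.373
C2* = sqrt((1.4)^2 + (14.1)^2) = 14.169
Delta C* = 14.169 - 13.373 = 0.80
Delta E = sqrt((-0.7)^2 + (2.8)^2 + (0.8)^2) = 2.99


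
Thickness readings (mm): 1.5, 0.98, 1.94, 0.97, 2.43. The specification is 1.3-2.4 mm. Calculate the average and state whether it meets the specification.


Average = 1.56 mm
Within specification: Yes

Sum = 7.82
Average = 7.82 / 5 = 1.56 mm
Specification range: 1.3 to 2.4 mm
Within spec: Yes


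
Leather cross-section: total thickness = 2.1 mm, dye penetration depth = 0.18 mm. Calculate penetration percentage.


8.6%

Penetration% = 0.18 / 2.1 x 100
Penetration = 8.6%


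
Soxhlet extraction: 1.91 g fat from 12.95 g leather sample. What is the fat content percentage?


14.7%


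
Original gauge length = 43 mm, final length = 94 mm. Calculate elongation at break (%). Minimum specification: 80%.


Extension = 94 - 43 = 51 mm
Elongation = 51 / 43 x 100 = 118.6%
Minimum required: 80%
Meets specification: Yes


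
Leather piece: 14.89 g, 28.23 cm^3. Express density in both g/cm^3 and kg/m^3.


Density = 14.89 / 28.23 = 0.527 g/cm^3
Convert: 0.527 x 1000 = 527 kg/m^3


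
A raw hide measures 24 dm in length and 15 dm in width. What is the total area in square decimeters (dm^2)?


360 dm^2


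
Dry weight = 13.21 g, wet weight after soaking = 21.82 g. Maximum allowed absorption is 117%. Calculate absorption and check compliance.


WA = (21.82 - 13.21) / 13.21 x 100 = 65.2%
Maximum allowed: 117%
Compliant: Yes


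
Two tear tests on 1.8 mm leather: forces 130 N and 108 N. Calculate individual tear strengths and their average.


Tear 1 = 130 / 1.8 = 72.2 N/mm
Tear 2 = 108 / 1.8 = 60.0 N/mm
Average = (72.2 + 60.0) / 2 = 66.1 N/mm


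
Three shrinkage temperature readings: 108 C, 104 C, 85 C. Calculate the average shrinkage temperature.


Average = (108 + 104 + 85) / 3
Average = 297 / 3 = 99.0 C


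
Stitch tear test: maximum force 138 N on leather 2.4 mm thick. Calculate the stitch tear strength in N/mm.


Stitch tear strength = force / thickness
STS = 138 / 2.4 = 57.5 N/mm


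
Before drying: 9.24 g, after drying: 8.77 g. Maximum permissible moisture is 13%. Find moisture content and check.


Moisture content = 5.1%
Acceptable: Yes

MC = (9.24 - 8.77) / 9.24 x 100 = 5.1%
Maximum: 13%
Acceptable: Yes


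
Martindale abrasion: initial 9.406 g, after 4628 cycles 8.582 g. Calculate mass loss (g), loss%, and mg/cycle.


Loss = 9.406 - 8.582 = 0.824 g
Loss% = 0.824 / 9.406 x 100 = 8.76%
Rate = 0.824 / 4628 x 1000 = 0.178 mg/cycle


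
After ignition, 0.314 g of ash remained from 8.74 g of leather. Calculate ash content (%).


Ash% = 0.314 / 8.74 x 100
Ash% = 3.59%


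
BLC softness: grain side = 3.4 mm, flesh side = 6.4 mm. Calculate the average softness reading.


Average = (3.4 + 6.4) / 2
Average = 4.90 mm


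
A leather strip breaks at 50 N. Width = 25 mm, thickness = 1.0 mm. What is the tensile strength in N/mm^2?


2.00 N/mm^2


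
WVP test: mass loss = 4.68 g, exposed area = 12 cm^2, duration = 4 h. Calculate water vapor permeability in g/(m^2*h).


975.00 g/(m^2*h)


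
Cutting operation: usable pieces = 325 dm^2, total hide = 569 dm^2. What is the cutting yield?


57.1%

Yield = usable / total x 100
Yield = 325 / 569 x 100 = 57.1%


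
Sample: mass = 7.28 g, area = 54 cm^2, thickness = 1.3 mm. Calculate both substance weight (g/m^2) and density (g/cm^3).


Substance weight = 1348.1 g/m^2
Density = 1.037 g/cm^3

SW = 7.28 / 54 x 10000 = 1348.1 g/m^2
Volume = 54 x 1.3 / 10 = 7.02 cm^3
Density = 7.28 / 7.02 = 1.037 g/cm^3


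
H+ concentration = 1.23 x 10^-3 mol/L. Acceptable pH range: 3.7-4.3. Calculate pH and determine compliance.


pH = 2.91
Compliant: No

pH = -log10(1.23 x 10^-3) = 2.91
Range: 3.7 to 4.3
Compliant: No


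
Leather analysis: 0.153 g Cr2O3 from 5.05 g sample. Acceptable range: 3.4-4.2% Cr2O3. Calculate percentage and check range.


Cr2O3 = 3.03%
Within range: No


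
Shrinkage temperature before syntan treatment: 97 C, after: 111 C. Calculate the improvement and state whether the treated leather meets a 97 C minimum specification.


Improvement = 14 C
Meets 97 C spec: Yes


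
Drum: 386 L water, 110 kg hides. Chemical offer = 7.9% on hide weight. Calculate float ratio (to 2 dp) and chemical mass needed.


Float ratio = 386 / 110 = 3.51
Chemical = 110 x 7.9 / 100 = 8.69 kg


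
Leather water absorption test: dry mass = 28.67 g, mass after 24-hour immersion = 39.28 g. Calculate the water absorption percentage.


Water absorbed = 39.28 - 28.67 = 10.61 g
WA% = 10.61 / 28.67 x 100 = 37.0%


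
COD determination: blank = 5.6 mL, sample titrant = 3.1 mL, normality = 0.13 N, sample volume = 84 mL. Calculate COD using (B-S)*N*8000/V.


COD = (5.6 - 3.1) x 0.13 x 8000 / 84
COD = 2.5 x 0.13 x 8000 / 84
COD = 31.0 mg/L


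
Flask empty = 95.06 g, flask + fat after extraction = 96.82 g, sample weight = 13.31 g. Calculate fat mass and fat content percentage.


Fat mass = 1.76 g
Fat content = 13.2%

Fat mass = 96.82 - 95.06 = 1.76 g
Fat% = 1.76 / 13.31 x 100 = 13.2%


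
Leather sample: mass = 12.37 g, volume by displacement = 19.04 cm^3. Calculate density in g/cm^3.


0.650 g/cm^3

Density = mass / volume
Density = 12.37 / 19.04 = 0.650 g/cm^3


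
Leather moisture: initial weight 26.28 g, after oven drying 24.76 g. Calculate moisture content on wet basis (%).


5.8%

Moisture = 26.28 - 24.76 = 1.52 g
MC = 1.52 / 26.28 x 100 = 5.8%


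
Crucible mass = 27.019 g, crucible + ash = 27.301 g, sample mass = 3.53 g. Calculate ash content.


Ash mass = 27.301 - 27.019 = 0.282 g
Ash% = 0.282 / 3.53 x 100 = 7.99%


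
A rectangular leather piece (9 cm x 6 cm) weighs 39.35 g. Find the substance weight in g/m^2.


7287.0 g/m^2


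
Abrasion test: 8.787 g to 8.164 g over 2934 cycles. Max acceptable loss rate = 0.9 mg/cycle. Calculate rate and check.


Rate = 0.212 mg/cycle
Passes: Yes

Loss = 8.787 - 8.164 = 0.623 g
Rate = 0.623 g / 2934 cycles x 1000 = 0.212 mg/cycle
Max = 0.9 mg/cycle
Passes: Yes


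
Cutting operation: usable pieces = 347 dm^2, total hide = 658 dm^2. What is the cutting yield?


Yield = usable / total x 100
Yield = 347 / 658 x 100 = 52.7%


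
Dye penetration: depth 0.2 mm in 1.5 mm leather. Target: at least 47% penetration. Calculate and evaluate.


Penetration = 13.3%
Meets target: No

Penetration = 0.2 / 1.5 x 100 = 13.3%
Target: 47%
Meets target: No


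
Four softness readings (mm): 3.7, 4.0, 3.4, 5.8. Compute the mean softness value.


4.23 mm


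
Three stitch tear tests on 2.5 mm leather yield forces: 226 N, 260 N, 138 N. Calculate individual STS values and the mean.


STS1 = 226 / 2.5 = 90.4 N/mm
STS2 = 260 / 2.5 = 104.0 N/mm
STS3 = 138 / 2.5 = 55.2 N/mm
Mean = (90.4 + 104.0 + 55.2) / 3 = 83.2 N/mm


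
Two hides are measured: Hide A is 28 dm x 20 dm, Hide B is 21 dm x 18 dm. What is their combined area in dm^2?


Hide A area = 28 x 20 = 560 dm^2
Hide B area = 21 x 18 = 378 dm^2
Total = 560 + 378 = 938 dm^2


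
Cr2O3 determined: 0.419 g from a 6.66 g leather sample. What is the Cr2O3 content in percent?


6.29%

Cr2O3% = 0.419 / 6.66 x 100
Cr2O3% = 6.29%


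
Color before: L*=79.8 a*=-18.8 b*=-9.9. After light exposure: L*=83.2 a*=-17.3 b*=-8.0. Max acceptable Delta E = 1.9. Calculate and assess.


dL = 3.4, da = 1.5, db = 1.9
dE = sqrt((3.4)^2 + (1.5)^2 + (1.9)^2) = 4.17
Max = 1.9
Passes: No


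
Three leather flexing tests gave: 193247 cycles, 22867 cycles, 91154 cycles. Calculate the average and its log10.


Average = (193247 + 22867 + 91154) / 3 = 102423 cycles
log10(102423) = 5.01


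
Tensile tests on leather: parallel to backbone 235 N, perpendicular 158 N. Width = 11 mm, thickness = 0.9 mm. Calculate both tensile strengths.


Area = 11 x 0.9 = 9.9 mm^2
TS (parallel) = 235 / 9.9 = 23.74 N/mm^2
TS (perpendicular) = 158 / 9.9 = 15.96 N/mm^2


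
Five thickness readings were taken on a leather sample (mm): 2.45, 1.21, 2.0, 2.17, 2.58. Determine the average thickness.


Sum = 2.45 + 1.21 + 2.0 + 2.17 + 2.58 = 10.41
Average = 10.41 / 5 = 2.08 mm


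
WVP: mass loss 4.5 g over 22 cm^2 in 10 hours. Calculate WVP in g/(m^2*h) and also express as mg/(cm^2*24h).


WVP = 4.5 / (22 x 10) x 10000 = 204.55 g/(m^2*h)
Mass loss in mg = 4.5 x 1000 = 4500 mg
Per cm^2 per 24h in mg: 4500 x 24 / (22 x 10) = 108000 / 220 = 490.91 mg/(cm^2*24h)


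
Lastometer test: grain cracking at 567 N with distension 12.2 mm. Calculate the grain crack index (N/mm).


Grain crack index = force / distension
Index = 567 / 12.2 = 46.5 N/mm


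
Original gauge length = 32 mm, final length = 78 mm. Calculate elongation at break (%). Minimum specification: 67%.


Extension = 78 - 32 = 46 mm
Elongation = 46 / 32 x 100 = 143.8%
Minimum required: 67%
Meets specification: Yes


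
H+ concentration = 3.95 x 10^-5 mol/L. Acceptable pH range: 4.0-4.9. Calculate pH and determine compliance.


pH = 4.40
Compliant: Yes

pH = -log10(3.95 x 10^-5) = 4.40
Range: 4.0 to 4.9
Compliant: Yes


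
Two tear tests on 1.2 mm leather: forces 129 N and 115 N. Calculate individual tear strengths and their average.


Tear 1 = 107.5 N/mm
Tear 2 = 95.8 N/mm
Average = 101.7 N/mm

Tear 1 = 129 / 1.2 = 107.5 N/mm
Tear 2 = 115 / 1.2 = 95.8 N/mm
Average = (107.5 + 95.8) / 2 = 101.7 N/mm


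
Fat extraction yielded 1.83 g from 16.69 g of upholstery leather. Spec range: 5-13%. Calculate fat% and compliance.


Fat content = 11.0%
Compliant: Yes

Fat% = 1.83 / 16.69 x 100 = 11.0%
Spec range: 5-13%
Compliant: Yes


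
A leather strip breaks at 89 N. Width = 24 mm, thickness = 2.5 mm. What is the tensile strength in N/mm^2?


1.48 N/mm^2


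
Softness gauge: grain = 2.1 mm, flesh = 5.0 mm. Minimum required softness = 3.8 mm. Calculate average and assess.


Average softness = 3.55 mm
Meets requirement: No

Average = (2.1 + 5.0) / 2 = 3.55 mm
Minimum = 3.8 mm
Meets requirement: No


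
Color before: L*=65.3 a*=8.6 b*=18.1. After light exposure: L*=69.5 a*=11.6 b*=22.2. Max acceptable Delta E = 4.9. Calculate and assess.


Delta E = 6.59
Passes: No

dL = 4.2, da = 3.0, db = 4.1
dE = sqrt((4.2)^2 + (3.0)^2 + (4.1)^2) = 6.59
Max = 4.9
Passes: No


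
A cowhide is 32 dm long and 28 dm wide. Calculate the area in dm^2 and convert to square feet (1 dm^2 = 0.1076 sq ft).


Area = 32 x 28 = 896 dm^2
Conversion: 896 x 0.1076 = 96.41 sq ft


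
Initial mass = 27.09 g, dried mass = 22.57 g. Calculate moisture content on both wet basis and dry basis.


Wet basis = 16.7%
Dry basis = 20.0%

Moisture lost = 27.09 - 22.57 = 4.52 g
Wet basis MC = 4.52 / 27.09 x 100 = 16.7%
Dry basis MC = 4.52 / 22.57 x 100 = 20.0%


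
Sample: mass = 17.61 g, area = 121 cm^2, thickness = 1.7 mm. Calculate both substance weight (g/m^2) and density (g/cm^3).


Substance weight = 1455.4 g/m^2
Density = 0.856 g/cm^3

SW = 17.61 / 121 x 10000 = 1455.4 g/m^2
Volume = 121 x 1.7 / 10 = 20.57 cm^3
Density = 17.61 / 20.57 = 0.856 g/cm^3


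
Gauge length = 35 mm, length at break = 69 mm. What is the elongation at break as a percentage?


Extension = 69 - 35 = 34 mm
Elongation = 34 / 35 x 100 = 97.1%


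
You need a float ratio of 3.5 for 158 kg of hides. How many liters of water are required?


553.0 L

Water = hide weight x target ratio
Water = 158 x 3.5 = 553.0 L


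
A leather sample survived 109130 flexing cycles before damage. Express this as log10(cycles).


5.04


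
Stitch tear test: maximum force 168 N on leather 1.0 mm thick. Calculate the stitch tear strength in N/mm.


Stitch tear strength = force / thickness
STS = 168 / 1.0 = 168.0 N/mm


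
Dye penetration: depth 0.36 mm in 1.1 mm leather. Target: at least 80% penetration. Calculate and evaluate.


Penetration = 32.7%
Meets target: No


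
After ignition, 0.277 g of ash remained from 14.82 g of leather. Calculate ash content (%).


Ash% = 0.277 / 14.82 x 100
Ash% = 1.87%


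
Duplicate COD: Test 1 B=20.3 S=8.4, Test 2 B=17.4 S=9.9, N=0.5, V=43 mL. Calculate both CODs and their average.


COD1 = 1107.0 mg/L
COD2 = 697.7 mg/L
Average = 902.4 mg/L

COD1 = (20.3 - 8.4) x 0.5 x 8000 / 43 = 1107.0 mg/L
COD2 = (17.4 - 9.9) x 0.5 x 8000 / 43 = 697.7 mg/L
Average = (1107.0 + 697.7) / 2 = 902.4 mg/L


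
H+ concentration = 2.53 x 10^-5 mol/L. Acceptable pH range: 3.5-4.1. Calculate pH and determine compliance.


pH = -log10(2.53 x 10^-5) = 4.60
Range: 3.5 to 4.1
Compliant: No


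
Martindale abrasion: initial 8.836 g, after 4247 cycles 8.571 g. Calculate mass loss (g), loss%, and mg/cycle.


Mass loss = 0.265 g
Loss = 3.00%
Rate = 0.062 mg/cycle


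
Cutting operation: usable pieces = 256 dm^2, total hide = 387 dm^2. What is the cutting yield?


Yield = usable / total x 100
Yield = 256 / 387 x 100 = 66.1%


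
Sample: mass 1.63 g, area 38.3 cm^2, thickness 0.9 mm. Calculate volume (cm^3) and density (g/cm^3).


Volume = 3.447 cm^3
Density = 0.473 g/cm^3

Thickness in cm = 0.9 / 10 = 0.09 cm
Volume = 38.3 x 0.09 = 3.447 cm^3
Density = 1.63 / 3.447 = 0.473 g/cm^3


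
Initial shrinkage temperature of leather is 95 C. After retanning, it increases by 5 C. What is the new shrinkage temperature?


100 C


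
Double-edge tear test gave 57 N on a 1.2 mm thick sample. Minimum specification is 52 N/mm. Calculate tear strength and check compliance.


Tear strength = 57 / 1.2 = 47.5 N/mm
Required minimum = 52 N/mm
Compliant: No


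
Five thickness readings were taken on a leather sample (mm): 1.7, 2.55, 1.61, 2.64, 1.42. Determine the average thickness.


1.98 mm

Sum = 1.7 + 2.55 + 1.61 + 2.64 + 1.42 = 9.92
Average = 9.92 / 5 = 1.98 mm


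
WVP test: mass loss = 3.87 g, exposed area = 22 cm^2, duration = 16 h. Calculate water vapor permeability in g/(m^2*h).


WVP = mass_loss / (area x time) x 10000
WVP = 3.87 / (22 x 16) x 10000
WVP = 3.87 / 352 x 10000 = 109.94 g/(m^2*h)


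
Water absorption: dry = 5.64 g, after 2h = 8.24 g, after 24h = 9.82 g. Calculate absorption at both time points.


WA (2h) = (8.24 - 5.64) / 5.64 x 100 = 46.1%
WA (24h) = (9.82 - 5.64) / 5.64 x 100 = 74.1%


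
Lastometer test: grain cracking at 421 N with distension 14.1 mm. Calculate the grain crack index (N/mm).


Grain crack index = force / distension
Index = 421 / 14.1 = 29.9 N/mm


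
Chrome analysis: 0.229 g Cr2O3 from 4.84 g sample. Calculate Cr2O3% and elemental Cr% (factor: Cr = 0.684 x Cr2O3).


Cr2O3 = 4.73%
Cr = 3.24%


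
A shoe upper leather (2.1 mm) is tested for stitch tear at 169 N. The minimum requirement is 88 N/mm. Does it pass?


STS = 80.5 N/mm
Passes: No


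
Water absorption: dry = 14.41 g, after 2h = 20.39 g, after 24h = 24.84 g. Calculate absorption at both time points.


WA (2h) = (20.39 - 14.41) / 14.41 x 100 = 41.5%
WA (24h) = (24.84 - 14.41) / 14.41 x 100 = 72.4%


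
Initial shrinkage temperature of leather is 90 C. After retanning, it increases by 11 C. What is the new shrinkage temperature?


New Ts = 90 + 11 = 101 C


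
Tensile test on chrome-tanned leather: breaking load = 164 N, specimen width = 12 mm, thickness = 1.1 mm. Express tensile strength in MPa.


12.42 MPa

Cross-section = 12 x 1.1 = 13.2 mm^2
TS = 164 / 13.2 = 12.42 MPa
(1 N/mm^2 = 1 MPa)
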